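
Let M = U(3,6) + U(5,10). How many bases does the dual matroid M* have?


(M1+M2)* = M1* + M2*.
M1* = U(3,6), bases: C(6,3) = 20.
M2* = U(5,10), bases: C(10,5) = 252.
|B(M*)| = 20 * 252 = 5040.

5040


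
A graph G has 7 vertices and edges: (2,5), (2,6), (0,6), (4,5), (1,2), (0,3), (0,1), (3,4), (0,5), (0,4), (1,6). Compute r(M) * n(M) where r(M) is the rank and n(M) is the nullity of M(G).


r(M) = |V| - c = 7 - 1 = 6.
nullity = |E| - r(M) = 11 - 6 = 5.
Product = 6 * 5 = 30.

30


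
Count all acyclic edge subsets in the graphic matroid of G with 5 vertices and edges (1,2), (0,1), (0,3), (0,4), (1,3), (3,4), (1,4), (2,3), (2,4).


An independent set in a graphic matroid is an acyclic edge subset.
G has 5 vertices and 9 edges.
Enumerate all 2^9 = 512 subsets, checking for acyclicity.
Total independent sets = 198.

198


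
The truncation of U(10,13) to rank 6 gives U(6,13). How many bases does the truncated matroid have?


Truncating U(10,13) to rank 6 gives U(6,13).
Bases of U(6,13) are all 6-element subsets of 13 elements.
Number of bases = C(13,6) = 13! / (6! * 7!) = 1716.

1716


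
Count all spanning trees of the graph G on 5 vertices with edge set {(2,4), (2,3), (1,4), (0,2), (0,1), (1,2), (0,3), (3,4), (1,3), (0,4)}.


By Kirchhoff's matrix tree theorem, the number of spanning trees equals
the determinant of any cofactor of the Laplacian matrix L.
G has 5 vertices and 10 edges.
Computing the (4 x 4) cofactor determinant gives 125.

125


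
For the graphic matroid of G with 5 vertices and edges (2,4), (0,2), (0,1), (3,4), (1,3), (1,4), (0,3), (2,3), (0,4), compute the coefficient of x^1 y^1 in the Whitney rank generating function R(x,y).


R(x,y) = sum over A in 2^E of x^(r(E)-r(A)) * y^(|A|-r(A)).
G has 5 vertices, 9 edges. r(E) = 4.
Enumerate all 2^9 = 512 subsets.
Count subsets with r(E)-r(A)=1 and |A|-r(A)=1: 51.

51


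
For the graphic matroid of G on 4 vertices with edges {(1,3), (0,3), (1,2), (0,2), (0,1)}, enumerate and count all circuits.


A circuit in a graphic matroid = edge set of a simple cycle.
G has 4 vertices and 5 edges.
Enumerating all minimal edge subsets forming cycles...
Total circuits found: 3.

3


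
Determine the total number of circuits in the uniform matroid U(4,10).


In U(4,10), circuits are the (5)-element subsets.
Any set of 5 elements is dependent, and removing any one element gives
an independent set of size 4, so it is a minimal dependent set.
Number of circuits = C(10,5) = 252.

252


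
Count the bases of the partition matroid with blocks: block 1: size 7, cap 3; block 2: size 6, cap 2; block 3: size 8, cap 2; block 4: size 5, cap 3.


A basis picks exactly ci elements from block i.
Number of bases = product of C(|Si|, ci).
= C(7,3) * C(6,2) * C(8,2) * C(5,3)
= 35 * 15 * 28 * 10
= 147000.

147000


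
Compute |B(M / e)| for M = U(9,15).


Contracting e from U(9,15) gives U(8,14).
Bases of U(8,14) = C(14,8) = 3003.

3003


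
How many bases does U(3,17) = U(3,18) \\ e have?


Deleting e from U(3,18) gives U(3,17) since n > r.
Bases of U(3,17) = (17 choose 3) = 680.

680


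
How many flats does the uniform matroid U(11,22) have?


Flats of U(11,22): every subset of size < 11 is a flat, plus E itself.
Count = C(22,0) + C(22,1) + C(22,2) + C(22,3) + C(22,4) + C(22,5) + C(22,6) + C(22,7) + C(22,8) + C(22,9) + C(22,10) + 1
     = 1 + 22 + 231 + 1540 + 7315 + 26334 + 74613 + 170544 + 319770 + 497420 + 646646 + 1
     = 1744437.

1744437


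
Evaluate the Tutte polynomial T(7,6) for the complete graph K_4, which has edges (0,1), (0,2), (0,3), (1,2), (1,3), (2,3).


T(K_4; x,y) = x^3 + 3x^2 + 4xy + 2x + y^3 + 3y^2 + 2y.
Substituting x=7, y=6:
= 343 + 147 + 168 + 14 + 216 + 108 + 12
= 1008.

1008


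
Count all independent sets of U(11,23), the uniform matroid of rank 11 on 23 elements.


Independent sets of U(11,23) are all subsets of size <= 11.
Count = (23 choose 0) + (23 choose 1) + (23 choose 2) + (23 choose 3) + (23 choose 4) + (23 choose 5) + (23 choose 6) + (23 choose 7) + (23 choose 8) + (23 choose 9) + (23 choose 10) + (23 choose 11)
     = 1 + 23 + 253 + 1771 + 8855 + 33649 + 100947 + 245157 + 490314 + 817190 + 1144066 + 1352078
     = 4194304.

4194304


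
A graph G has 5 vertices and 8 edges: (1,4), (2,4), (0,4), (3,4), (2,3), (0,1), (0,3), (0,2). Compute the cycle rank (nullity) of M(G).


Cycle rank (nullity) = |E| - r(M) = |E| - (|V| - c).
|E| = 8, |V| = 5, c = 1.
Nullity = 8 - (5 - 1) = 8 - 4 = 4.

4


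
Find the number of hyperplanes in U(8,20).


Hyperplanes of U(8,20) are flats of rank 7.
In a uniform matroid, these are exactly the (7)-element subsets.
Count = (20 choose 7) = 77520.

77520


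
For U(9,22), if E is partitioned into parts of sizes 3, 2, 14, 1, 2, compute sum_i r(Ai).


r(Ai) = min(|Ai|, 9) for each part.
Sum = min(3,9) + min(2,9) + min(14,9) + min(1,9) + min(2,9)
    = 3 + 2 + 9 + 1 + 2
    = 17.

17


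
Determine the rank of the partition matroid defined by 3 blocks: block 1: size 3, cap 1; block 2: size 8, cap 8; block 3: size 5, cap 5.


Rank of a partition matroid = sum of min(|Si|, ci) for each block.
= min(3,1) + min(8,8) + min(5,5)
= 1 + 8 + 5
= 14.

14


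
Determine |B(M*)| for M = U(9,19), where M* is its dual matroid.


The dual of U(r,n) is U(n-r, n) = U(10,19).
Bases of U(10,19) are all (10)-element subsets.
|B(M*)| = (19 choose 10) = 92378.

92378


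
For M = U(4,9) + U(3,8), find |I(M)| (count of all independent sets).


For a direct sum, |I(M1+M2)| = |I(M1)| * |I(M2)|.
|I(U(4,9))| = sum C(9,k) for k=0..4 = 256.
|I(U(3,8))| = sum C(8,k) for k=0..3 = 93.
Total = 256 * 93 = 23808.

23808


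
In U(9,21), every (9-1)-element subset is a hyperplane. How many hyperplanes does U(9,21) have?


Hyperplanes of U(9,21) are flats of rank 8.
In a uniform matroid, these are exactly the (8)-element subsets.
Count = C(21,8) = 21! / (8! * 13!) = 203490.

203490


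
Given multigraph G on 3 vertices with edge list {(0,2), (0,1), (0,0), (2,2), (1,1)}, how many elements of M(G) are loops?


In a graphic matroid, a loop is a self-loop edge (u,u) with rank 0.
Examining all 5 edges for self-loops...
Self-loops found: (0,0), (2,2), (1,1)
Number of loops = 3.

3


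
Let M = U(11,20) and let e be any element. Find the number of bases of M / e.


Contracting e from U(11,20) gives U(10,19).
Bases of U(10,19) = (19 choose 10) = 92378.

92378


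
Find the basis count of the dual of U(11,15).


The dual of U(r,n) is U(n-r, n) = U(4,15).
Bases of U(4,15) are all (4)-element subsets.
|B(M*)| = (15 choose 4) = 1365.

1365


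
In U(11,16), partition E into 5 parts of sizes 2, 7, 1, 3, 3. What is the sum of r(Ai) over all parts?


r(Ai) = min(|Ai|, 11) for each part.
Sum = min(2,11) + min(7,11) + min(1,11) + min(3,11) + min(3,11)
    = 2 + 7 + 1 + 3 + 3
    = 16.

16


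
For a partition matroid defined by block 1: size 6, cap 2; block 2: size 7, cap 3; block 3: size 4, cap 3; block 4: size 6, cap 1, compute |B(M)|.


A basis picks exactly ci elements from block i.
Number of bases = product of C(|Si|, ci).
= C(6,2) * C(7,3) * C(4,3) * C(6,1)
= 15 * 35 * 4 * 6
= 12600.

12600


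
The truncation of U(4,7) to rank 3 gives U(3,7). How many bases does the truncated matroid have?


Truncating U(4,7) to rank 3 gives U(3,7).
Bases of U(3,7) are all 3-element subsets of 7 elements.
Number of bases = C(7,3) = (7 * 6 * 5) / (1 * 2 * 3) = 35.

35


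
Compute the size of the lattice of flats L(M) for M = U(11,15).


Flats of U(11,15): every subset of size < 11 is a flat, plus E itself.
Count = C(15,0) + C(15,1) + C(15,2) + C(15,3) + C(15,4) + C(15,5) + C(15,6) + C(15,7) + C(15,8) + C(15,9) + C(15,10) + 1
     = 1 + 15 + 105 + 455 + 1365 + 3003 + 5005 + 6435 + 6435 + 5005 + 3003 + 1
     = 30828.

30828


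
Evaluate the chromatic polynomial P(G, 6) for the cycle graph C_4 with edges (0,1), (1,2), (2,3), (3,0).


P(C_4, k) = (k-1)^4 + (-1)^4*(k-1).
P(6) = (5)^4 + 5
= 625 + 5 = 630.

630


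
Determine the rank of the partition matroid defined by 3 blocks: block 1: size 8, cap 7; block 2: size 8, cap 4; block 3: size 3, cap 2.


Rank of a partition matroid = sum of min(|Si|, ci) for each block.
= min(8,7) + min(8,4) + min(3,2)
= 7 + 4 + 2
= 13.

13


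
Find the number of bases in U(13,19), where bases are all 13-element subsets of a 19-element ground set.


Bases of U(13,19) are all 13-element subsets of the 19-element ground set.
Number of bases = C(19,13).
C(19,13) = 27132.

27132


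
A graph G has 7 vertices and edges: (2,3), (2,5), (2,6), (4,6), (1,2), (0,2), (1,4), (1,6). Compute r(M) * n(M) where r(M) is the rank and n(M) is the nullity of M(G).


r(M) = |V| - c = 7 - 1 = 6.
nullity = |E| - r(M) = 8 - 6 = 2.
Product = 6 * 2 = 12.

12


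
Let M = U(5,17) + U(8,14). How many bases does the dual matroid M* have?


(M1+M2)* = M1* + M2*.
M1* = U(12,17), bases: C(17,12) = 6188.
M2* = U(6,14), bases: C(14,6) = 3003.
|B(M*)| = 6188 * 3003 = 18582564.

18582564


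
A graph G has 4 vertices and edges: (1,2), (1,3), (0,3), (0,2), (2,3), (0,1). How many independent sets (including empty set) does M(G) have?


An independent set in a graphic matroid is an acyclic edge subset.
G has 4 vertices and 6 edges.
Enumerate all 2^6 = 64 subsets, checking for acyclicity.
Total independent sets = 38.

38


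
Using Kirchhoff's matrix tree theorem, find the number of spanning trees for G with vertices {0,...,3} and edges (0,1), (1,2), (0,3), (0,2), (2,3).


By Kirchhoff's matrix tree theorem, the number of spanning trees equals
the determinant of any cofactor of the Laplacian matrix L.
G has 4 vertices and 5 edges.
Computing the (3 x 3) cofactor determinant gives 8.

8


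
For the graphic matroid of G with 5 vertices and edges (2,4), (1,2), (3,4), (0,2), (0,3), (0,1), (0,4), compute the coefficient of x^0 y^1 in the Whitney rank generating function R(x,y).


R(x,y) = sum over A in 2^E of x^(r(E)-r(A)) * y^(|A|-r(A)).
G has 5 vertices, 7 edges. r(E) = 4.
Enumerate all 2^7 = 128 subsets.
Count subsets with r(E)-r(A)=0 and |A|-r(A)=1: 19.

19


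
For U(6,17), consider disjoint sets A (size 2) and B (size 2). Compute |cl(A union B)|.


|A union B| = 2 + 2 = 4 (disjoint).
In U(6,17), cl(S) = S if |S| < 6, else cl(S) = E.
Since 4 < 6, cl(A union B) = A union B.
|cl(A union B)| = 4.

4


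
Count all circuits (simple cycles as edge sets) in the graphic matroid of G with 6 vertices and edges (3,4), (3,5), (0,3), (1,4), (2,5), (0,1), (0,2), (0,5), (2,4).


A circuit in a graphic matroid = edge set of a simple cycle.
G has 6 vertices and 9 edges.
Enumerating all minimal edge subsets forming cycles...
Total circuits found: 13.

13


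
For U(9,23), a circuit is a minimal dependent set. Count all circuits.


In U(9,23), circuits are the (10)-element subsets.
Any set of 10 elements is dependent, and removing any one element gives
an independent set of size 9, so it is a minimal dependent set.
Number of circuits = (23 choose 10) = 1144066.

1144066


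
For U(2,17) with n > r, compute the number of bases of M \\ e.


Deleting e from U(2,17) gives U(2,16) since n > r.
Bases of U(2,16) = C(16,2) = 16! / (2! * 14!) = 120.

120


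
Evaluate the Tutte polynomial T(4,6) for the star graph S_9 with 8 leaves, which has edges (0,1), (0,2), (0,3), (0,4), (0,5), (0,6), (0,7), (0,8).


A star on 9 vertices is a tree with 8 edges.
T(x,y) = x^(8) for any tree.
T(4,6) = 4^8 = 65536.

65536


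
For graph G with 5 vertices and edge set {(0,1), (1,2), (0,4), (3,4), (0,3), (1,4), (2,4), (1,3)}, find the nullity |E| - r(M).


Cycle rank (nullity) = |E| - r(M) = |E| - (|V| - c).
|E| = 8, |V| = 5, c = 1.
Nullity = 8 - (5 - 1) = 8 - 4 = 4.

4


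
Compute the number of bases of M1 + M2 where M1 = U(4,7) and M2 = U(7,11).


Bases of a direct sum M1 + M2: |B| = |B(M1)| * |B(M2)|.
|B(U(4,7))| = C(7,4) = 35.
|B(U(7,11))| = C(11,7) = 330.
Total bases = 35 * 330 = 11550.

11550


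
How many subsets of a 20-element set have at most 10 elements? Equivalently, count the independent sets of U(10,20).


Independent sets of U(10,20) are all subsets of size <= 10.
Count = C(20,0) + C(20,1) + C(20,2) + C(20,3) + C(20,4) + C(20,5) + C(20,6) + C(20,7) + C(20,8) + C(20,9) + C(20,10)
     = 1 + 20 + 190 + 1140 + 4845 + 15504 + 38760 + 77520 + 125970 + 167960 + 184756
     = 616666.

616666


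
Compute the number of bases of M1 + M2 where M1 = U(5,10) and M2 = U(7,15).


Bases of a direct sum M1 + M2: |B| = |B(M1)| * |B(M2)|.
|B(U(5,10))| = C(10,5) = 252.
|B(U(7,15))| = C(15,7) = 6435.
Total bases = 252 * 6435 = 1621620.

1621620


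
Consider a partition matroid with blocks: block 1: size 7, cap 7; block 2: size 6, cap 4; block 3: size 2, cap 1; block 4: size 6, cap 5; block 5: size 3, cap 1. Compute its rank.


Rank of a partition matroid = sum of min(|Si|, ci) for each block.
= min(7,7) + min(6,4) + min(2,1) + min(6,5) + min(3,1)
= 7 + 4 + 1 + 5 + 1
= 18.

18


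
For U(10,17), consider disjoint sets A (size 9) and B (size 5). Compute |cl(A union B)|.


|A union B| = 9 + 5 = 14 (disjoint).
In U(10,17), cl(S) = S if |S| < 10, else cl(S) = E.
Since 14 >= 10, cl(A union B) = E.
|cl(A union B)| = 17.

17


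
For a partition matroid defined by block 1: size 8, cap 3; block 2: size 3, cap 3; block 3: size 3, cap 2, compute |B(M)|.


A basis picks exactly ci elements from block i.
Number of bases = product of C(|Si|, ci).
= C(8,3) * C(3,3) * C(3,2)
= 56 * 1 * 3
= 168.

168


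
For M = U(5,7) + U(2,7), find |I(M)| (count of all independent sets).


For a direct sum, |I(M1+M2)| = |I(M1)| * |I(M2)|.
|I(U(5,7))| = sum C(7,k) for k=0..5 = 120.
|I(U(2,7))| = sum C(7,k) for k=0..2 = 29.
Total = 120 * 29 = 3480.

3480


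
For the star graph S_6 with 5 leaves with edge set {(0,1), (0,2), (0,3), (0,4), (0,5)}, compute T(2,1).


A star on 6 vertices is a tree with 5 edges.
T(x,y) = x^(5) for any tree.
T(2,1) = 2^5 = 32.

32


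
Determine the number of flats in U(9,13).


Flats of U(9,13): every subset of size < 9 is a flat, plus E itself.
Count = C(13,0) + C(13,1) + C(13,2) + C(13,3) + C(13,4) + C(13,5) + C(13,6) + C(13,7) + C(13,8) + 1
     = 1 + 13 + 78 + 286 + 715 + 1287 + 1716 + 1716 + 1287 + 1
     = 7100.

7100


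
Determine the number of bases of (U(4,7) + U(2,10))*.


(M1+M2)* = M1* + M2*.
M1* = U(3,7), bases: C(7,3) = 35.
M2* = U(8,10), bases: C(10,8) = 45.
|B(M*)| = 35 * 45 = 1575.

1575


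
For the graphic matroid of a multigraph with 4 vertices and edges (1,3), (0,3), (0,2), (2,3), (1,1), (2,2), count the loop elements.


In a graphic matroid, a loop is a self-loop edge (u,u) with rank 0.
Examining all 6 edges for self-loops...
Self-loops found: (1,1), (2,2)
Number of loops = 2.

2


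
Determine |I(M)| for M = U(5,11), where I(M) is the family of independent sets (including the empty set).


Independent sets of U(5,11) are all subsets of size <= 5.
Count = (11 choose 0) + (11 choose 1) + (11 choose 2) + (11 choose 3) + (11 choose 4) + (11 choose 5)
     = 1 + 11 + 55 + 165 + 330 + 462
     = 1024.

1024


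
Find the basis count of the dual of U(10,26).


The dual of U(r,n) is U(n-r, n) = U(16,26).
Bases of U(16,26) are all (16)-element subsets.
|B(M*)| = C(26,16) = 5311735.

5311735


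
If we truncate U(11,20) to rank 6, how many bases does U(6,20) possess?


Truncating U(11,20) to rank 6 gives U(6,20).
Bases of U(6,20) are all 6-element subsets of 20 elements.
Number of bases = C(20,6) = 38760.

38760


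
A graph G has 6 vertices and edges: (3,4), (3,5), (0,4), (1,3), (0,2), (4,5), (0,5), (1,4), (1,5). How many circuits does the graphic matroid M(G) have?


A circuit in a graphic matroid = edge set of a simple cycle.
G has 6 vertices and 9 edges.
Enumerating all minimal edge subsets forming cycles...
Total circuits found: 12.

12


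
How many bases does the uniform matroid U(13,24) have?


Bases of U(13,24) are all 13-element subsets of the 24-element ground set.
Number of bases = C(24,13).
(24 choose 13) = 2496144.

2496144


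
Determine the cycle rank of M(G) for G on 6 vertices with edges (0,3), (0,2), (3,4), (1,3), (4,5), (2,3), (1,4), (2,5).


Cycle rank (nullity) = |E| - r(M) = |E| - (|V| - c).
|E| = 8, |V| = 6, c = 1.
Nullity = 8 - (6 - 1) = 8 - 5 = 3.

3


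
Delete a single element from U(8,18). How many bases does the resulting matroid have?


Deleting e from U(8,18) gives U(8,17) since n > r.
Bases of U(8,17) = C(17,8) = 17! / (8! * 9!) = 24310.

24310


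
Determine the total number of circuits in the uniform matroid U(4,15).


In U(4,15), circuits are the (5)-element subsets.
Any set of 5 elements is dependent, and removing any one element gives
an independent set of size 4, so it is a minimal dependent set.
Number of circuits = C(15,5) = 3003.

3003


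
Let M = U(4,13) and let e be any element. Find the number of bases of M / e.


Contracting e from U(4,13) gives U(3,12).
Bases of U(3,12) = (12 choose 3) = 220.

220


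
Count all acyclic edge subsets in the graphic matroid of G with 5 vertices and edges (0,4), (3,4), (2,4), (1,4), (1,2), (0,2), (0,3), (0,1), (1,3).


An independent set in a graphic matroid is an acyclic edge subset.
G has 5 vertices and 9 edges.
Enumerate all 2^9 = 512 subsets, checking for acyclicity.
Total independent sets = 198.

198


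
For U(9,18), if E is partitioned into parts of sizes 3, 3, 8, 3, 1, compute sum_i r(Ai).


r(Ai) = min(|Ai|, 9) for each part.
Sum = min(3,9) + min(3,9) + min(8,9) + min(3,9) + min(1,9)
    = 3 + 3 + 8 + 3 + 1
    = 18.

18


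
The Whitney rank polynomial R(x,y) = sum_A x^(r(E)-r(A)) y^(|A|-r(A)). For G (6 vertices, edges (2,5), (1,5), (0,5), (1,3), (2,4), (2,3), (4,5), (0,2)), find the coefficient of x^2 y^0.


R(x,y) = sum over A in 2^E of x^(r(E)-r(A)) * y^(|A|-r(A)).
G has 6 vertices, 8 edges. r(E) = 5.
Enumerate all 2^8 = 256 subsets.
Count subsets with r(E)-r(A)=2 and |A|-r(A)=0: 54.

54


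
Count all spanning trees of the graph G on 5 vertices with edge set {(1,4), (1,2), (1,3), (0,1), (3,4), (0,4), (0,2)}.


By Kirchhoff's matrix tree theorem, the number of spanning trees equals
the determinant of any cofactor of the Laplacian matrix L.
G has 5 vertices and 7 edges.
Computing the (4 x 4) cofactor determinant gives 21.

21


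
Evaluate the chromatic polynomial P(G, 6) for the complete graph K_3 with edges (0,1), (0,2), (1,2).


P(K_3, k) = k(k-1)(k-2)...(k-2).
P(6) = (6) * (5) * (4) = 120.

120


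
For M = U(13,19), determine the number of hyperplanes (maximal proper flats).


Hyperplanes of U(13,19) are flats of rank 12.
In a uniform matroid, these are exactly the (12)-element subsets.
Count = C(19,12) = 19! / (12! * 7!) = 50388.

50388


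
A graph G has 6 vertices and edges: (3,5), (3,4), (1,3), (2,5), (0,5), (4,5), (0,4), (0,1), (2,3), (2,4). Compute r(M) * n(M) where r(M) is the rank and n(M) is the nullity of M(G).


r(M) = |V| - c = 6 - 1 = 5.
nullity = |E| - r(M) = 10 - 5 = 5.
Product = 5 * 5 = 25.

25


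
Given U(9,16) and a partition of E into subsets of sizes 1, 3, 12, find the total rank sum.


r(Ai) = min(|Ai|, 9) for each part.
Sum = min(1,9) + min(3,9) + min(12,9)
    = 1 + 3 + 9
    = 13.

13


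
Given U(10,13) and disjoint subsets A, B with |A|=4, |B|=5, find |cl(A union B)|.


|A union B| = 4 + 5 = 9 (disjoint).
In U(10,13), cl(S) = S if |S| < 10, else cl(S) = E.
Since 9 < 10, cl(A union B) = A union B.
|cl(A union B)| = 9.

9


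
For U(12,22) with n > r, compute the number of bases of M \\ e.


Deleting e from U(12,22) gives U(12,21) since n > r.
Bases of U(12,21) = C(21,12) = 21! / (12! * 9!) = 293930.

293930


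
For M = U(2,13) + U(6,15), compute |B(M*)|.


(M1+M2)* = M1* + M2*.
M1* = U(11,13), bases: C(13,11) = 78.
M2* = U(9,15), bases: C(15,9) = 5005.
|B(M*)| = 78 * 5005 = 390390.

390390


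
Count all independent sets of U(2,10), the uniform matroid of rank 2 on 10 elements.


Independent sets of U(2,10) are all subsets of size <= 2.
Count = C(10,0) + C(10,1) + C(10,2)
     = 1 + 10 + 45
     = 56.

56


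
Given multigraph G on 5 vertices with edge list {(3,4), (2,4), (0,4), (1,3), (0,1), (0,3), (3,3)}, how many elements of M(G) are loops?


In a graphic matroid, a loop is a self-loop edge (u,u) with rank 0.
Examining all 7 edges for self-loops...
Self-loops found: (3,3)
Number of loops = 1.

1


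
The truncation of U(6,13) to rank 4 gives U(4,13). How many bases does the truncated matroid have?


Truncating U(6,13) to rank 4 gives U(4,13).
Bases of U(4,13) are all 4-element subsets of 13 elements.
Number of bases = (13 choose 4) = 715.

715


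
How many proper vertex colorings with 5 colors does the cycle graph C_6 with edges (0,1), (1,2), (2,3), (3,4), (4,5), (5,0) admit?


P(C_6, k) = (k-1)^6 + (-1)^6*(k-1).
P(5) = (4)^6 + 4
= 4096 + 4 = 4100.

4100


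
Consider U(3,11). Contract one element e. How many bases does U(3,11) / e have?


Contracting e from U(3,11) gives U(2,10).
Bases of U(2,10) = C(10,2) = 10! / (2! * 8!) = 45.

45


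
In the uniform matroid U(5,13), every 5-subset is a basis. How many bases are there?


Bases of U(5,13) are all 5-element subsets of the 13-element ground set.
Number of bases = C(13,5).
C(13,5) = 1287.

1287


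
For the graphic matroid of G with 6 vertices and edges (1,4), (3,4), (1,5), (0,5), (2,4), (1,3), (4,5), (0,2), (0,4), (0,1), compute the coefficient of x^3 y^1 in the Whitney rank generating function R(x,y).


R(x,y) = sum over A in 2^E of x^(r(E)-r(A)) * y^(|A|-r(A)).
G has 6 vertices, 10 edges. r(E) = 5.
Enumerate all 2^10 = 1024 subsets.
Count subsets with r(E)-r(A)=3 and |A|-r(A)=1: 6.

6


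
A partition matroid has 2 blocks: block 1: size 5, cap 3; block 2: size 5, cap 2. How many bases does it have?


A basis picks exactly ci elements from block i.
Number of bases = product of C(|Si|, ci).
= C(5,3) * C(5,2)
= 10 * 10
= 100.

100


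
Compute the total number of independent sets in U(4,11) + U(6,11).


For a direct sum, |I(M1+M2)| = |I(M1)| * |I(M2)|.
|I(U(4,11))| = sum C(11,k) for k=0..4 = 562.
|I(U(6,11))| = sum C(11,k) for k=0..6 = 1486.
Total = 562 * 1486 = 835132.

835132


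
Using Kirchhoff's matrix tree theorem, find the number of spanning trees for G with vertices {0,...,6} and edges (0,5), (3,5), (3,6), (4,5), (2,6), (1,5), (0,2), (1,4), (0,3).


By Kirchhoff's matrix tree theorem, the number of spanning trees equals
the determinant of any cofactor of the Laplacian matrix L.
G has 7 vertices and 9 edges.
Computing the (6 x 6) cofactor determinant gives 33.

33


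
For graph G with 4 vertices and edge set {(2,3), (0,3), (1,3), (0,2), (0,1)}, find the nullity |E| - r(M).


Cycle rank (nullity) = |E| - r(M) = |E| - (|V| - c).
|E| = 5, |V| = 4, c = 1.
Nullity = 5 - (4 - 1) = 5 - 3 = 2.

2


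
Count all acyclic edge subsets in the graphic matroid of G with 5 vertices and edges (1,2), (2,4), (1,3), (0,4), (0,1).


An independent set in a graphic matroid is an acyclic edge subset.
G has 5 vertices and 5 edges.
Enumerate all 2^5 = 32 subsets, checking for acyclicity.
Total independent sets = 30.

30


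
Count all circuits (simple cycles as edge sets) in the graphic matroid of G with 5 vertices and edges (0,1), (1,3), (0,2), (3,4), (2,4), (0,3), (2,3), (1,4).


A circuit in a graphic matroid = edge set of a simple cycle.
G has 5 vertices and 8 edges.
Enumerating all minimal edge subsets forming cycles...
Total circuits found: 13.

13


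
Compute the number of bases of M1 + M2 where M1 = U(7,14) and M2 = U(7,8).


Bases of a direct sum M1 + M2: |B| = |B(M1)| * |B(M2)|.
|B(U(7,14))| = C(14,7) = 3432.
|B(U(7,8))| = C(8,7) = 8.
Total bases = 3432 * 8 = 27456.

27456


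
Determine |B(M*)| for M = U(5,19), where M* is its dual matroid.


The dual of U(r,n) is U(n-r, n) = U(14,19).
Bases of U(14,19) are all (14)-element subsets.
|B(M*)| = C(19,14) = 19! / (14! * 5!) = 11628.

11628


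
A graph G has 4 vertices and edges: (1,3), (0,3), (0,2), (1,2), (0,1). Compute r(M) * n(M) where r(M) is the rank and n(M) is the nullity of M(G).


r(M) = |V| - c = 4 - 1 = 3.
nullity = |E| - r(M) = 5 - 3 = 2.
Product = 3 * 2 = 6.

6


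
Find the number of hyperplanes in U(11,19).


Hyperplanes of U(11,19) are flats of rank 10.
In a uniform matroid, these are exactly the (10)-element subsets.
Count = (19 choose 10) = 92378.

92378


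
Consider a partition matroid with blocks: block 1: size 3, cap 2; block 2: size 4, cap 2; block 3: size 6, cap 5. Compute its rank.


Rank of a partition matroid = sum of min(|Si|, ci) for each block.
= min(3,2) + min(4,2) + min(6,5)
= 2 + 2 + 5
= 9.

9


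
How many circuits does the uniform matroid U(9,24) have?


In U(9,24), circuits are the (10)-element subsets.
Any set of 10 elements is dependent, and removing any one element gives
an independent set of size 9, so it is a minimal dependent set.
Number of circuits = (24 choose 10) = 1961256.

1961256


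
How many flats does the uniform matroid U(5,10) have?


Flats of U(5,10): every subset of size < 5 is a flat, plus E itself.
Count = (10 choose 0) + (10 choose 1) + (10 choose 2) + (10 choose 3) + (10 choose 4) + 1
     = 1 + 10 + 45 + 120 + 210 + 1
     = 387.

387


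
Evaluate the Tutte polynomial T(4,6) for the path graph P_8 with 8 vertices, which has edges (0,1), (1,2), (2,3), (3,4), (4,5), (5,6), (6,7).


A path on 8 vertices is a tree with 7 edges.
T(x,y) = x^(7) for any tree.
T(4,6) = 4^7 = 16384.

16384


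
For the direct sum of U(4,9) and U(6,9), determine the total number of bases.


Bases of a direct sum M1 + M2: |B| = |B(M1)| * |B(M2)|.
|B(U(4,9))| = C(9,4) = 126.
|B(U(6,9))| = C(9,6) = 84.
Total bases = 126 * 84 = 10584.

10584


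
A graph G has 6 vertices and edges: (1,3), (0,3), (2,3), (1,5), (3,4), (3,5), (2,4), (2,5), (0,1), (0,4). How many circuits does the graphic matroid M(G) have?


A circuit in a graphic matroid = edge set of a simple cycle.
G has 6 vertices and 10 edges.
Enumerating all minimal edge subsets forming cycles...
Total circuits found: 21.

21


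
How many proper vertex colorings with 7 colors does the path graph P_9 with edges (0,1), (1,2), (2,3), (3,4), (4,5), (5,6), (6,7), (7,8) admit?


P(P_9, k) = k * (k-1)^(8).
P(7) = 7 * 6^8 = 7 * 1679616 = 11757312.

11757312


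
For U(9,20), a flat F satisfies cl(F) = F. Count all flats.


Flats of U(9,20): every subset of size < 9 is a flat, plus E itself.
Count = C(20,0) + C(20,1) + C(20,2) + C(20,3) + C(20,4) + C(20,5) + C(20,6) + C(20,7) + C(20,8) + 1
     = 1 + 20 + 190 + 1140 + 4845 + 15504 + 38760 + 77520 + 125970 + 1
     = 263951.

263951


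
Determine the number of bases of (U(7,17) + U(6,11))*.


(M1+M2)* = M1* + M2*.
M1* = U(10,17), bases: C(17,10) = 19448.
M2* = U(5,11), bases: C(11,5) = 462.
|B(M*)| = 19448 * 462 = 8984976.

8984976


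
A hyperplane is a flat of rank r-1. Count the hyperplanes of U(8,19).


Hyperplanes of U(8,19) are flats of rank 7.
In a uniform matroid, these are exactly the (7)-element subsets.
Count = (19 choose 7) = 50388.

50388


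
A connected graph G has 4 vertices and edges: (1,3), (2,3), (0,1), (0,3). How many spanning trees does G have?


By Kirchhoff's matrix tree theorem, the number of spanning trees equals
the determinant of any cofactor of the Laplacian matrix L.
G has 4 vertices and 4 edges.
Computing the (3 x 3) cofactor determinant gives 3.

3


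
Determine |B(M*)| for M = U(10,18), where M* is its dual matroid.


The dual of U(r,n) is U(n-r, n) = U(8,18).
Bases of U(8,18) are all (8)-element subsets.
|B(M*)| = C(18,8) = 43758.

43758


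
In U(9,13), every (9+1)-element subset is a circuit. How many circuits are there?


In U(9,13), circuits are the (10)-element subsets.
Any set of 10 elements is dependent, and removing any one element gives
an independent set of size 9, so it is a minimal dependent set.
Number of circuits = C(13,10) = 286.

286


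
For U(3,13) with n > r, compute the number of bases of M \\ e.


Deleting e from U(3,13) gives U(3,12) since n > r.
Bases of U(3,12) = (12 choose 3) = 220.

220


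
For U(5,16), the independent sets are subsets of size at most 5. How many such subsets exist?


Independent sets of U(5,16) are all subsets of size <= 5.
Count = C(16,0) + C(16,1) + C(16,2) + C(16,3) + C(16,4) + C(16,5)
     = 1 + 16 + 120 + 560 + 1820 + 4368
     = 6885.

6885


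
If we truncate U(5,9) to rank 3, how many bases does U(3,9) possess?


Truncating U(5,9) to rank 3 gives U(3,9).
Bases of U(3,9) are all 3-element subsets of 9 elements.
Number of bases = (9 choose 3) = 84.

84


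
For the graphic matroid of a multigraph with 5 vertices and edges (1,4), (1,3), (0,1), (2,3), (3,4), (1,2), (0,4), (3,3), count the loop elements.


In a graphic matroid, a loop is a self-loop edge (u,u) with rank 0.
Examining all 8 edges for self-loops...
Self-loops found: (3,3)
Number of loops = 1.

1


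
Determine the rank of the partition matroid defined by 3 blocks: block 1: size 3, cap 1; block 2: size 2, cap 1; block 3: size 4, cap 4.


Rank of a partition matroid = sum of min(|Si|, ci) for each block.
= min(3,1) + min(2,1) + min(4,4)
= 1 + 1 + 4
= 6.

6


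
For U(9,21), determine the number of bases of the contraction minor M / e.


Contracting e from U(9,21) gives U(8,20).
Bases of U(8,20) = C(20,8) = 20! / (8! * 12!) = 125970.

125970


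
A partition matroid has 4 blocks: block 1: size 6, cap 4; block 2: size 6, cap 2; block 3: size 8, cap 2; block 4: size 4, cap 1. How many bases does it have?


A basis picks exactly ci elements from block i.
Number of bases = product of C(|Si|, ci).
= C(6,4) * C(6,2) * C(8,2) * C(4,1)
= 15 * 15 * 28 * 4
= 25200.

25200


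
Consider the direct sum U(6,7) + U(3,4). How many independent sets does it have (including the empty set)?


For a direct sum, |I(M1+M2)| = |I(M1)| * |I(M2)|.
|I(U(6,7))| = sum C(7,k) for k=0..6 = 127.
|I(U(3,4))| = sum C(4,k) for k=0..3 = 15.
Total = 127 * 15 = 1905.

1905


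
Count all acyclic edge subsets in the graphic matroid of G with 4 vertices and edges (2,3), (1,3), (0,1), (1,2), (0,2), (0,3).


An independent set in a graphic matroid is an acyclic edge subset.
G has 4 vertices and 6 edges.
Enumerate all 2^6 = 64 subsets, checking for acyclicity.
Total independent sets = 38.

38


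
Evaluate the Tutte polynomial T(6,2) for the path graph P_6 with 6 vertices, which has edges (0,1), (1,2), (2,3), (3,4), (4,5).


A path on 6 vertices is a tree with 5 edges.
T(x,y) = x^(5) for any tree.
T(6,2) = 6^5 = 7776.

7776


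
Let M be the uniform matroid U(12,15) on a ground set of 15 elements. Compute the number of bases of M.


Bases of U(12,15) are all 12-element subsets of the 15-element ground set.
Number of bases = C(15,12).
(15 choose 12) = 455.

455


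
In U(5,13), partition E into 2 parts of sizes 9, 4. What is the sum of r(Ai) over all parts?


r(Ai) = min(|Ai|, 5) for each part.
Sum = min(9,5) + min(4,5)
    = 5 + 4
    = 9.

9


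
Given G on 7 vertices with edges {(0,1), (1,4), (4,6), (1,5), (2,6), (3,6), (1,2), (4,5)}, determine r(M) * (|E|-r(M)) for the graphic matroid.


r(M) = |V| - c = 7 - 1 = 6.
nullity = |E| - r(M) = 8 - 6 = 2.
Product = 6 * 2 = 12.

12


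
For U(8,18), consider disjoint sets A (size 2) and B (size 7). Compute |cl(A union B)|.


|A union B| = 2 + 7 = 9 (disjoint).
In U(8,18), cl(S) = S if |S| < 8, else cl(S) = E.
Since 9 >= 8, cl(A union B) = E.
|cl(A union B)| = 18.

18


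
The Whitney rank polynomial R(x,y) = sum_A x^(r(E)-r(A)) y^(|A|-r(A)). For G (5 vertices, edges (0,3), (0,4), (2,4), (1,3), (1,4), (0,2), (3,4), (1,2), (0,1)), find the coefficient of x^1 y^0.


R(x,y) = sum over A in 2^E of x^(r(E)-r(A)) * y^(|A|-r(A)).
G has 5 vertices, 9 edges. r(E) = 4.
Enumerate all 2^9 = 512 subsets.
Count subsets with r(E)-r(A)=1 and |A|-r(A)=0: 77.

77


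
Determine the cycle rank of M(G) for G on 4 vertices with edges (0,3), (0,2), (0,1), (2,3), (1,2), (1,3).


Cycle rank (nullity) = |E| - r(M) = |E| - (|V| - c).
|E| = 6, |V| = 4, c = 1.
Nullity = 6 - (4 - 1) = 6 - 3 = 3.

3


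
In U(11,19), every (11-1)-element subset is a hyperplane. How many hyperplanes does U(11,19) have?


Hyperplanes of U(11,19) are flats of rank 10.
In a uniform matroid, these are exactly the (10)-element subsets.
Count = C(19,10) = 92378.

92378


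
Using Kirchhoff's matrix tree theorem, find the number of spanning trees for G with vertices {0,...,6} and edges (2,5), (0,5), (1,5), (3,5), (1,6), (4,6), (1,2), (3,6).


By Kirchhoff's matrix tree theorem, the number of spanning trees equals
the determinant of any cofactor of the Laplacian matrix L.
G has 7 vertices and 8 edges.
Computing the (6 x 6) cofactor determinant gives 11.

11


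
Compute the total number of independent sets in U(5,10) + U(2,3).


For a direct sum, |I(M1+M2)| = |I(M1)| * |I(M2)|.
|I(U(5,10))| = sum C(10,k) for k=0..5 = 638.
|I(U(2,3))| = sum C(3,k) for k=0..2 = 7.
Total = 638 * 7 = 4466.

4466


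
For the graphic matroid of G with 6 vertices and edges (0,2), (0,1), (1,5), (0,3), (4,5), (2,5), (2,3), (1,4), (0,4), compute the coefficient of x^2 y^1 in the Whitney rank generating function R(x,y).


R(x,y) = sum over A in 2^E of x^(r(E)-r(A)) * y^(|A|-r(A)).
G has 6 vertices, 9 edges. r(E) = 5.
Enumerate all 2^9 = 512 subsets.
Count subsets with r(E)-r(A)=2 and |A|-r(A)=1: 21.

21


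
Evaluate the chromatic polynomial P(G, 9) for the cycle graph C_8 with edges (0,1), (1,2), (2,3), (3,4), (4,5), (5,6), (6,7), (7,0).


P(C_8, k) = (k-1)^8 + (-1)^8*(k-1).
P(9) = (8)^8 + 8
= 16777216 + 8 = 16777224.

16777224


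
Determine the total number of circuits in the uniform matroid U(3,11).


In U(3,11), circuits are the (4)-element subsets.
Any set of 4 elements is dependent, and removing any one element gives
an independent set of size 3, so it is a minimal dependent set.
Number of circuits = C(11,4) = 11! / (4! * 7!) = 330.

330


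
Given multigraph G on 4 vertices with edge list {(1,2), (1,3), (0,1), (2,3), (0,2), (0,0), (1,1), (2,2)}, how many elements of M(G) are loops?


In a graphic matroid, a loop is a self-loop edge (u,u) with rank 0.
Examining all 8 edges for self-loops...
Self-loops found: (0,0), (1,1), (2,2)
Number of loops = 3.

3


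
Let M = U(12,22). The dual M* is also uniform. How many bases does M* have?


The dual of U(r,n) is U(n-r, n) = U(10,22).
Bases of U(10,22) are all (10)-element subsets.
|B(M*)| = C(22,10) = 646646.

646646


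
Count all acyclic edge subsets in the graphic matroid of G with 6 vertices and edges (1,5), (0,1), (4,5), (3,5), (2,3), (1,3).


An independent set in a graphic matroid is an acyclic edge subset.
G has 6 vertices and 6 edges.
Enumerate all 2^6 = 64 subsets, checking for acyclicity.
Total independent sets = 56.

56


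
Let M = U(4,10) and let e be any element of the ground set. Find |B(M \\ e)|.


Deleting e from U(4,10) gives U(4,9) since n > r.
Bases of U(4,9) = C(9,4) = 9! / (4! * 5!) = 126.

126


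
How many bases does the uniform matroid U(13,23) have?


Bases of U(13,23) are all 13-element subsets of the 23-element ground set.
Number of bases = C(23,13).
C(23,13) = 23! / (13! * 10!) = 1144066.

1144066


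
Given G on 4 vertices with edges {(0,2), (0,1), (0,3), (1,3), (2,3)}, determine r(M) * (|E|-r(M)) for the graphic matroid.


r(M) = |V| - c = 4 - 1 = 3.
nullity = |E| - r(M) = 5 - 3 = 2.
Product = 3 * 2 = 6.

6


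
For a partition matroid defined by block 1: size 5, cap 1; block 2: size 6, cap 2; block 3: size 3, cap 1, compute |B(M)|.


A basis picks exactly ci elements from block i.
Number of bases = product of C(|Si|, ci).
= C(5,1) * C(6,2) * C(3,1)
= 5 * 15 * 3
= 225.

225


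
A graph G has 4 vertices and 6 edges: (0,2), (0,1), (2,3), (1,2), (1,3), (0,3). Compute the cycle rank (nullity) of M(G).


Cycle rank (nullity) = |E| - r(M) = |E| - (|V| - c).
|E| = 6, |V| = 4, c = 1.
Nullity = 6 - (4 - 1) = 6 - 3 = 3.

3


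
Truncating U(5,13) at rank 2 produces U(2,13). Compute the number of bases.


Truncating U(5,13) to rank 2 gives U(2,13).
Bases of U(2,13) are all 2-element subsets of 13 elements.
Number of bases = C(13,2) = (13 * 12) / (1 * 2) = 78.

78


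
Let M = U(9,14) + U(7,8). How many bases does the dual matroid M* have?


(M1+M2)* = M1* + M2*.
M1* = U(5,14), bases: C(14,5) = 2002.
M2* = U(1,8), bases: C(8,1) = 8.
|B(M*)| = 2002 * 8 = 16016.

16016


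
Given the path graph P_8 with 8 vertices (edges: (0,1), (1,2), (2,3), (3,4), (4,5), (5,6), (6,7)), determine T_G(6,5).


A path on 8 vertices is a tree with 7 edges.
T(x,y) = x^(7) for any tree.
T(6,5) = 6^7 = 279936.

279936


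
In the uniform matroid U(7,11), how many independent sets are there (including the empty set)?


Independent sets of U(7,11) are all subsets of size <= 7.
Count = (11 choose 0) + (11 choose 1) + (11 choose 2) + (11 choose 3) + (11 choose 4) + (11 choose 5) + (11 choose 6) + (11 choose 7)
     = 1 + 11 + 55 + 165 + 330 + 462 + 462 + 330
     = 1816.

1816


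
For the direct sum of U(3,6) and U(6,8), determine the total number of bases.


Bases of a direct sum M1 + M2: |B| = |B(M1)| * |B(M2)|.
|B(U(3,6))| = C(6,3) = 20.
|B(U(6,8))| = C(8,6) = 28.
Total bases = 20 * 28 = 560.

560


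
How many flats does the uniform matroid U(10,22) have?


Flats of U(10,22): every subset of size < 10 is a flat, plus E itself.
Count = C(22,0) + C(22,1) + C(22,2) + C(22,3) + C(22,4) + C(22,5) + C(22,6) + C(22,7) + C(22,8) + C(22,9) + 1
     = 1 + 22 + 231 + 1540 + 7315 + 26334 + 74613 + 170544 + 319770 + 497420 + 1
     = 1097791.

1097791


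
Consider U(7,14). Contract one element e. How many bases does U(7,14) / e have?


Contracting e from U(7,14) gives U(6,13).
Bases of U(6,13) = (13 choose 6) = 1716.

1716


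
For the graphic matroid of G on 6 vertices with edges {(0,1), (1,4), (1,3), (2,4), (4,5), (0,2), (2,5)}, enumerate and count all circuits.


A circuit in a graphic matroid = edge set of a simple cycle.
G has 6 vertices and 7 edges.
Enumerating all minimal edge subsets forming cycles...
Total circuits found: 3.

3


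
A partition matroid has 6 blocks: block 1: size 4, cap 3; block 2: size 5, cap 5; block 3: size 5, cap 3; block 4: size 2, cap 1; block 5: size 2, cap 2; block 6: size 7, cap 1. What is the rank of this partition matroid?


Rank of a partition matroid = sum of min(|Si|, ci) for each block.
= min(4,3) + min(5,5) + min(5,3) + min(2,1) + min(2,2) + min(7,1)
= 3 + 5 + 3 + 1 + 2 + 1
= 15.

15


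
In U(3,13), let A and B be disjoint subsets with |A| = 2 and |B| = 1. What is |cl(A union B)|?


|A union B| = 2 + 1 = 3 (disjoint).
In U(3,13), cl(S) = S if |S| < 3, else cl(S) = E.
Since 3 >= 3, cl(A union B) = E.
|cl(A union B)| = 13.

13


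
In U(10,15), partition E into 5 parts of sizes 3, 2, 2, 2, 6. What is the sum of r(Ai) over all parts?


r(Ai) = min(|Ai|, 10) for each part.
Sum = min(3,10) + min(2,10) + min(2,10) + min(2,10) + min(6,10)
    = 3 + 2 + 2 + 2 + 6
    = 15.

15


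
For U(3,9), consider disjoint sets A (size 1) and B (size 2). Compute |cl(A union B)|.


|A union B| = 1 + 2 = 3 (disjoint).
In U(3,9), cl(S) = S if |S| < 3, else cl(S) = E.
Since 3 >= 3, cl(A union B) = E.
|cl(A union B)| = 9.

9


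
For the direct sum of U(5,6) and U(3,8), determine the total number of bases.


Bases of a direct sum M1 + M2: |B| = |B(M1)| * |B(M2)|.
|B(U(5,6))| = C(6,5) = 6.
|B(U(3,8))| = C(8,3) = 56.
Total bases = 6 * 56 = 336.

336


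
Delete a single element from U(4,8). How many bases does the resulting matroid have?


Deleting e from U(4,8) gives U(4,7) since n > r.
Bases of U(4,7) = C(7,4) = (7 * 6 * 5 * 4) / (1 * 2 * 3 * 4) = 35.

35
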